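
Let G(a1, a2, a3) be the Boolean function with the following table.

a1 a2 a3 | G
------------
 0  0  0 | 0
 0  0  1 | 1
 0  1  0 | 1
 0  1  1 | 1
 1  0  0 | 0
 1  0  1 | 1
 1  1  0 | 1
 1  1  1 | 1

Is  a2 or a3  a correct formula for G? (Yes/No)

Yes

Evaluate a2 or a3 on each row and compare to G:
  a1=0, a2=0, a3=0: formula gives 0, G = 0 ✓
  a1=0, a2=0, a3=1: formula gives 1, G = 1 ✓
  a1=0, a2=1, a3=0: formula gives 1, G = 1 ✓
  a1=0, a2=1, a3=1: formula gives 1, G = 1 ✓
  a1=1, a2=0, a3=0: formula gives 0, G = 0 ✓
  …and likewise for the remaining 3 rows.
No disagreement on any input; they are logically equivalent.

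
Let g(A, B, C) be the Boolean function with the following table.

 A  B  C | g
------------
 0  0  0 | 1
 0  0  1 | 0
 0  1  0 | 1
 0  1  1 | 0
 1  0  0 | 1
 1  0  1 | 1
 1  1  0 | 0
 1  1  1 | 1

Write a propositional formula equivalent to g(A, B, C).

g(A, B, C) = not ((((not A and not B) and C) or ((not A and B) and C)) or ((A and B) and not C))

g is 0 on only 3 rows — (0,0,1), (0,1,1), (1,1,0). Writing each as a minterm (¬A·¬B·C, ¬A·B·C, A·B·¬C) and OR-ing them characterizes exactly where g=0, so g is the negation of that disjunction.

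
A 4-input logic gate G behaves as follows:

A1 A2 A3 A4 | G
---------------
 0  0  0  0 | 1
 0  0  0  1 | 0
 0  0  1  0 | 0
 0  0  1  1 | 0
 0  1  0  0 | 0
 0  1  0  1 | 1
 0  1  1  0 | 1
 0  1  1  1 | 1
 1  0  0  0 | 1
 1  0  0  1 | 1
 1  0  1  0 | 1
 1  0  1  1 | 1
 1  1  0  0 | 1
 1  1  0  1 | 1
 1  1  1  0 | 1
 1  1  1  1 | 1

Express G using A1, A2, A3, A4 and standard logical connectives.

G(A1, A2, A3, A4) = ~((((((~A1 & ~A2) & ~A3) & A4) | (((~A1 & ~A2) & A3) & ~A4)) | (((~A1 & ~A2) & A3) & A4)) | (((~A1 & A2) & ~A3) & ~A4))

G is 0 on only 4 rows — (0,0,0,1), (0,0,1,0), (0,0,1,1), (0,1,0,0). Writing each as a minterm (¬A1·¬A2·¬A3·A4, ¬A1·¬A2·A3·¬A4, ¬A1·¬A2·A3·A4, ¬A1·A2·¬A3·¬A4) and OR-ing them characterizes exactly where G=0, so G is the negation of that disjunction.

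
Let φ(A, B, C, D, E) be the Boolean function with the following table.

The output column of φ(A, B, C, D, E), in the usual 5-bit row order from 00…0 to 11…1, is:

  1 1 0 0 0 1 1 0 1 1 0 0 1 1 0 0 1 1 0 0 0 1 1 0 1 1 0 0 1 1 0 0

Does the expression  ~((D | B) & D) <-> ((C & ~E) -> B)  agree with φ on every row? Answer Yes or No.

Yes

Test each input against both φ and the formula:
  A=0, B=0, C=0, D=0, E=0: formula gives 1, φ = 1 ✓
  A=0, B=0, C=0, D=0, E=1: formula gives 1, φ = 1 ✓
  A=0, B=0, C=0, D=1, E=0: formula gives 0, φ = 0 ✓
  A=0, B=0, C=0, D=1, E=1: formula gives 0, φ = 0 ✓
  … (the remaining 28 rows also agree.)
All 32 rows match — the expression computes φ exactly.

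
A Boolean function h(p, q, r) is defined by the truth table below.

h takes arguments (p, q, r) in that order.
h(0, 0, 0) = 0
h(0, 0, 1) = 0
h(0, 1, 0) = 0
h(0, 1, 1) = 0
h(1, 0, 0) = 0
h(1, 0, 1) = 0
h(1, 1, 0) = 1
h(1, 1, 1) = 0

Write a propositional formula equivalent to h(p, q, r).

h(p, q, r) = (p ∧ q) ∧ ¬r

h is 1 on exactly one input, (1,1,0), whose minterm is p·q·¬r. So h is just that conjunction.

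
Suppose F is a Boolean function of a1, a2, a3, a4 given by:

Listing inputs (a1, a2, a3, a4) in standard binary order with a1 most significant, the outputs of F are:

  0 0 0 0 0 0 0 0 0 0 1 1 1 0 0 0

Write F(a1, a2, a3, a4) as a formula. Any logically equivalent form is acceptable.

The 1-rows are (1,0,1,0), (1,0,1,1), (1,1,0,0). Each contributes one minterm — a1·¬a2·a3·¬a4; a1·¬a2·a3·a4; a1·a2·¬a3·¬a4 — and their disjunction is a sum-of-products form of F.

F(a1, a2, a3, a4) = ((((a1 and not a2) and a3) and not a4) or (((a1 and not a2) and a3) and a4)) or (((a1 and a2) and not a3) and not a4)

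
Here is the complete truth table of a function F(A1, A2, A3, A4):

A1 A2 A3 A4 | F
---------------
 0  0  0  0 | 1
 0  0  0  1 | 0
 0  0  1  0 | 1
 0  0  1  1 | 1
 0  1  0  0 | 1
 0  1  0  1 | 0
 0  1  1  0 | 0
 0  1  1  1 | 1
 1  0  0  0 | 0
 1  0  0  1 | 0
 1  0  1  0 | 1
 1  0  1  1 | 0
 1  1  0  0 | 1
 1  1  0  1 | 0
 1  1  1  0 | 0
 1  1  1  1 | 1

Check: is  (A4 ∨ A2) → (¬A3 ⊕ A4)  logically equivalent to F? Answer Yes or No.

No

Check the formula against F row by row:
  A1=0, A2=0, A3=0, A4=0: formula gives 1, F = 1 ✓
  A1=0, A2=0, A3=0, A4=1: formula gives 0, F = 0 ✓
  A1=0, A2=0, A3=1, A4=0: formula gives 1, F = 1 ✓
  A1=0, A2=0, A3=1, A4=1: formula gives 1, F = 1 ✓
  …
  A1=1, A2=0, A3=0, A4=0: formula gives 1, but F = 0 ✗
A single disagreement suffices: at (1,0,0,0) they differ, so the formula does not compute F.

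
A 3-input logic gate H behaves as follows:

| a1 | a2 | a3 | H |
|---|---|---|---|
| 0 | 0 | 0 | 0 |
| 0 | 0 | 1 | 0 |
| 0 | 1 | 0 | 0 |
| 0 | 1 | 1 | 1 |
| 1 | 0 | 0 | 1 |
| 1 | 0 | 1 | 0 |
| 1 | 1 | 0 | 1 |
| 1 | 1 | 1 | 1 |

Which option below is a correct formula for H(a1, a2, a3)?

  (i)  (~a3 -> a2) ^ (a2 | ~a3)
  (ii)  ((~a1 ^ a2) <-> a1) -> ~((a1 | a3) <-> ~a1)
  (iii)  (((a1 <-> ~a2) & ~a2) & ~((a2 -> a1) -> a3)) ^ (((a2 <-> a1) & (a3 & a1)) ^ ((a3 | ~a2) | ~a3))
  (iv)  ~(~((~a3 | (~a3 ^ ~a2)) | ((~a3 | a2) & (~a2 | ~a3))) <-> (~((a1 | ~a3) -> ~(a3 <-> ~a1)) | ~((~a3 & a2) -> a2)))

iv

(i) disagrees with H on (0,0,0) (formula → 1, table → 0); rule it out.
(ii) disagrees with H on (0,0,0) (formula → 1, table → 0); rule it out.
(iii) disagrees with H on (0,0,0) (formula → 1, table → 0); rule it out.
That leaves (iv). Evaluating it on every row reproduces the table of H exactly.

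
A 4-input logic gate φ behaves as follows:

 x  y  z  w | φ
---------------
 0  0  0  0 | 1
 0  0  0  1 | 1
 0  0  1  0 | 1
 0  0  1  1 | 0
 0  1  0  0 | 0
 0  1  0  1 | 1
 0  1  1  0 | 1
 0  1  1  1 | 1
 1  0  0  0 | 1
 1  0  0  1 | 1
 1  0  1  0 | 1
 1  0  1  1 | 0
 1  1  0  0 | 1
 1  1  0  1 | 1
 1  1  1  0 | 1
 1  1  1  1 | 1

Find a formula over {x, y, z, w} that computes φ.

There are just 3 zero rows: (0,0,1,1), (0,1,0,0), (1,0,1,1). Their minterms are ¬x·¬y·z·w, ¬x·y·¬z·¬w, x·¬y·z·w; the OR of those covers precisely the 0-outputs, and negating it yields φ.

φ(x, y, z, w) = (((((x' · y') · z) · w) + (((x' · y) · z') · w')) + (((x · y') · z) · w))'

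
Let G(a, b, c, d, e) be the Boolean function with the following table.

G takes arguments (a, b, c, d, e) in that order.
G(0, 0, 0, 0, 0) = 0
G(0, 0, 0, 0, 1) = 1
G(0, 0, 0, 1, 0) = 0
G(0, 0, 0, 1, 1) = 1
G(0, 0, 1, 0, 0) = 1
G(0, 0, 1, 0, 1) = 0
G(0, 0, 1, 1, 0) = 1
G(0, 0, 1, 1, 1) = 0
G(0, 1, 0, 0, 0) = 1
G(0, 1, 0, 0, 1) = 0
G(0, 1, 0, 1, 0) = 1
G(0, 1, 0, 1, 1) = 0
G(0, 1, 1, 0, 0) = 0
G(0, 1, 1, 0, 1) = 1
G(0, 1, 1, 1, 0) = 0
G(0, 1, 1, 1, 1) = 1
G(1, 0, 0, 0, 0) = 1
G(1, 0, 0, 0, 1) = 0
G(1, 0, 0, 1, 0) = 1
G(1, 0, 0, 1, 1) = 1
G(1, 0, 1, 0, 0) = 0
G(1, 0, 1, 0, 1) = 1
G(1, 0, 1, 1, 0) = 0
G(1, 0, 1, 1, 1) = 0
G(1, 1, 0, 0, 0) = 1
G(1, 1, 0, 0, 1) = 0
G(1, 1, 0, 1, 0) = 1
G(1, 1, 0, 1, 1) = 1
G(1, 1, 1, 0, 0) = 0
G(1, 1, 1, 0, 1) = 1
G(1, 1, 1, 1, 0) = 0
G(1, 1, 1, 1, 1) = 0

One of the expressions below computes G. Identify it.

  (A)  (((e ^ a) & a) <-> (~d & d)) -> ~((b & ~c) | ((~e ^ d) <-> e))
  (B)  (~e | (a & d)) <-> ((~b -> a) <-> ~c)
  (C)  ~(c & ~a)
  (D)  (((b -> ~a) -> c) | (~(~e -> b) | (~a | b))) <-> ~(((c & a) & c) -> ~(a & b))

(A) fails at (0,0,0,0,0): the formula yields 1, G is 0.
(C) fails at (0,0,0,0,0): the formula yields 1, G is 0.
(D) fails at (0,0,0,0,1): the formula yields 0, G is 1.
Only (B) survives; checking it on all 32 rows confirms it matches G.

B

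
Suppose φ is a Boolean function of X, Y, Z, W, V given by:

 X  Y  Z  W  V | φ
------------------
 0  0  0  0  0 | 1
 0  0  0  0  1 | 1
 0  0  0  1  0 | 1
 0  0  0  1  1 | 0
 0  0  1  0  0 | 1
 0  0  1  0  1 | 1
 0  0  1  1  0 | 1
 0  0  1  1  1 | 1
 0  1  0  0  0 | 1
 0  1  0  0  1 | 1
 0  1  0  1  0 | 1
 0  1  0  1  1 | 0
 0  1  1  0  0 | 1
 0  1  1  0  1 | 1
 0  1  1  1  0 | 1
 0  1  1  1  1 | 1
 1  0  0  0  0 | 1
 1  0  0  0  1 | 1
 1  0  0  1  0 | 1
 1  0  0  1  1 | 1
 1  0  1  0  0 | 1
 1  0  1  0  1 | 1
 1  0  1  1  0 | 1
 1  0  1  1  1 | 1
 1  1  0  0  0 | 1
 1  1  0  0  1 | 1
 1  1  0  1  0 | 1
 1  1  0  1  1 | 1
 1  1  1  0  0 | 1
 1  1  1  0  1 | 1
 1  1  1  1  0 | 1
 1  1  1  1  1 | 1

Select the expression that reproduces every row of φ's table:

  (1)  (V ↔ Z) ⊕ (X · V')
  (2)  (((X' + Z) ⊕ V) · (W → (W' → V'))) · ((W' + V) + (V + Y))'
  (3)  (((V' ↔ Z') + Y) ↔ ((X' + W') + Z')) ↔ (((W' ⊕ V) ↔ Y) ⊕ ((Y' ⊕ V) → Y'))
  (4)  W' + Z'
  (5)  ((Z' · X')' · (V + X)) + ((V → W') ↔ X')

5

(1): at (0,0,0,0,1) it gives 0, but φ = 1 — eliminated.
(2): at (0,0,0,0,0) it gives 0, but φ = 1 — eliminated.
(3): at (0,0,0,1,0) it gives 0, but φ = 1 — eliminated.
(4): at (0,0,0,1,1) it gives 1, but φ = 0 — eliminated.
Only (5) survives; checking it on all 32 rows confirms it matches φ.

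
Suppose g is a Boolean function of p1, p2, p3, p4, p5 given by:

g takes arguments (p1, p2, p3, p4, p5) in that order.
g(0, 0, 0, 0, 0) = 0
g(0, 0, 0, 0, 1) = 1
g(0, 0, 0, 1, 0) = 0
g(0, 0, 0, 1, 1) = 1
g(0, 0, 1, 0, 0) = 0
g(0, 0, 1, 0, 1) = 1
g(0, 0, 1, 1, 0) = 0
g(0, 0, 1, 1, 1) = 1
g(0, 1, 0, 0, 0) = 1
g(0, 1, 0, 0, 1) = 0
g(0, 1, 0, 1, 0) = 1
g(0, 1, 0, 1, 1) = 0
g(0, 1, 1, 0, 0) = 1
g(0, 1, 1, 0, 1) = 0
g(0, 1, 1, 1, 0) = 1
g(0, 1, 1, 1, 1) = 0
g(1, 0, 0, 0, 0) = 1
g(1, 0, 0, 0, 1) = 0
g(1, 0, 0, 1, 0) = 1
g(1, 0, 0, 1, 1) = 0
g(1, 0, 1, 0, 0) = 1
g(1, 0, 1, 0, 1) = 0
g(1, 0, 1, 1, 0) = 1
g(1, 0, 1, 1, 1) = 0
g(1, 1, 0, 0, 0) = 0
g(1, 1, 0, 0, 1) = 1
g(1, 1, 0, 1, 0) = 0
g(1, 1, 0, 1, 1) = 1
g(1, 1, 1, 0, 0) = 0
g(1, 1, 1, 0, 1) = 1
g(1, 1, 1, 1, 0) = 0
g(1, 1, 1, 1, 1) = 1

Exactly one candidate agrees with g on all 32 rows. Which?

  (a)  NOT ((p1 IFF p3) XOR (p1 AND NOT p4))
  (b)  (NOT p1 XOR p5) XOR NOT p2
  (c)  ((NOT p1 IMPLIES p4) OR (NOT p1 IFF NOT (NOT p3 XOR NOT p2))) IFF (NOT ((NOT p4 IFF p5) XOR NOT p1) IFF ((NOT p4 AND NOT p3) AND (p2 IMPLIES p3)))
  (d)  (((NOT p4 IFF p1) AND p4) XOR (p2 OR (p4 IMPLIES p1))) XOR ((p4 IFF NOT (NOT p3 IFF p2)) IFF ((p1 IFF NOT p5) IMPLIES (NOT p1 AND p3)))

(a) disagrees with g on (0,0,0,0,1) (formula → 0, table → 1); rule it out.
(c) disagrees with g on (0,1,0,0,0) (formula → 0, table → 1); rule it out.
(d) disagrees with g on (0,0,0,0,0) (formula → 1, table → 0); rule it out.
Only (b) survives; checking it on all 32 rows confirms it matches g.

b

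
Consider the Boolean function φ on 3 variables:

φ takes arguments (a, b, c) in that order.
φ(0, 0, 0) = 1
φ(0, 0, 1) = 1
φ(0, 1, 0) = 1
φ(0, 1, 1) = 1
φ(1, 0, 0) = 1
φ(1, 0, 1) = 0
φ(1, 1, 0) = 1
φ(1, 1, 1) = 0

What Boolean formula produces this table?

φ is 0 on only 2 rows — (1,0,1), (1,1,1). Writing each as a minterm (a·¬b·c, a·b·c) and OR-ing them characterizes exactly where φ=0, so φ is the negation of that disjunction.

φ(a, b, c) = NOT (((a AND NOT b) AND c) OR ((a AND b) AND c))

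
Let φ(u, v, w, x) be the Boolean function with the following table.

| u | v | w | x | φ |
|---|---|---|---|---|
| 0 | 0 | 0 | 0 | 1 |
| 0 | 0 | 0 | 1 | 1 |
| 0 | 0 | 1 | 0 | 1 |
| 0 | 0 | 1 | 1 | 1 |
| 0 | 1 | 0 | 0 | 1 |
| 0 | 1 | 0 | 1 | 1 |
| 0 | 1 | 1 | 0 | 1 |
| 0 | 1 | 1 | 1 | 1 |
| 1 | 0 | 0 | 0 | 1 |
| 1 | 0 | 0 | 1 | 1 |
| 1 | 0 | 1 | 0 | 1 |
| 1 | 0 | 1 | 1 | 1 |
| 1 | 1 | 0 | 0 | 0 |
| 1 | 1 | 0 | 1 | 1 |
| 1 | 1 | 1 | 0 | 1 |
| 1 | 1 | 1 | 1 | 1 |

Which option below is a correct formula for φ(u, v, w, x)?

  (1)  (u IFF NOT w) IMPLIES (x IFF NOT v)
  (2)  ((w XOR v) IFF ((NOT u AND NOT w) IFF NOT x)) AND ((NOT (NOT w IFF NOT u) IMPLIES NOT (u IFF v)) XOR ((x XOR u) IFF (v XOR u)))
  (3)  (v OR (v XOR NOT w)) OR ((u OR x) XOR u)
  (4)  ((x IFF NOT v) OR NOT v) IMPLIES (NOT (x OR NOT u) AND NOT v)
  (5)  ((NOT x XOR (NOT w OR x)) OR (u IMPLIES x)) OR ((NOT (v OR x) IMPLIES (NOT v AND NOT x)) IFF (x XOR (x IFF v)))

5

(1) disagrees with φ on (0,0,1,0) (formula → 0, table → 1); rule it out.
(2) disagrees with φ on (0,0,0,0) (formula → 0, table → 1); rule it out.
(3) disagrees with φ on (0,0,1,0) (formula → 0, table → 1); rule it out.
(4) disagrees with φ on (0,0,0,0) (formula → 0, table → 1); rule it out.
Only (5) survives; checking it on all 16 rows confirms it matches φ.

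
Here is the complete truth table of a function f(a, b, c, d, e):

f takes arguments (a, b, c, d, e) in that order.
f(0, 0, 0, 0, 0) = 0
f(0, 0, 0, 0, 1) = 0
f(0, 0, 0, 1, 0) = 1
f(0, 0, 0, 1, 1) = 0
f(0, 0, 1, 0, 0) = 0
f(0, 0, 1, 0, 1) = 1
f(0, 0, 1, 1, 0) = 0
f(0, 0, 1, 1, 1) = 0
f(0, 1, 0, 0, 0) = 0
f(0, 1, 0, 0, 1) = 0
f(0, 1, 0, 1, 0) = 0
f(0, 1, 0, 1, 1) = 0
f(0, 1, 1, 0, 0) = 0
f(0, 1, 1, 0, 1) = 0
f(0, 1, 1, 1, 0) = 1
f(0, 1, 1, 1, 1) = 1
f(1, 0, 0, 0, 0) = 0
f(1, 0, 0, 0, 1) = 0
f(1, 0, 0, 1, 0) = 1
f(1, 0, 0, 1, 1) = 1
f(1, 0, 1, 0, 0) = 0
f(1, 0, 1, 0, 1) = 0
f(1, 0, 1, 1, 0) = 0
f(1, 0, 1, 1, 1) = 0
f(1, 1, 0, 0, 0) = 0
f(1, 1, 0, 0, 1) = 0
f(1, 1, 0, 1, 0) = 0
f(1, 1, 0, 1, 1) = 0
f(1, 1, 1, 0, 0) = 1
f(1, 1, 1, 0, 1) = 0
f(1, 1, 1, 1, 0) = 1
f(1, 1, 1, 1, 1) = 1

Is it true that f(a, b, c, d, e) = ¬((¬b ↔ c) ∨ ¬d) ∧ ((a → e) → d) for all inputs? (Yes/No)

No

Test each input against both f and the formula:
  a=0, b=0, c=0, d=0, e=0: formula gives 0, f = 0 ✓
  a=0, b=0, c=0, d=0, e=1: formula gives 0, f = 0 ✓
  a=0, b=0, c=0, d=1, e=0: formula gives 1, f = 1 ✓
  a=0, b=0, c=0, d=1, e=1: formula gives 1, but f = 0 ✗
Since they disagree at (0,0,0,1,1), the expression is not a correct formula for f.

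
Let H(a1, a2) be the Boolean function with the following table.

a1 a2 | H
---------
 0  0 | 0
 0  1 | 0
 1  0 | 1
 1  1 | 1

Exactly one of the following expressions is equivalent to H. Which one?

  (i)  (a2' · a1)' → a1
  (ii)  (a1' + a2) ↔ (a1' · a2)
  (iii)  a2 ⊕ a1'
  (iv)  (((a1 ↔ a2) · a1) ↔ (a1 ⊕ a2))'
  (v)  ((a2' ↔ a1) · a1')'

i

(ii) disagrees with H on (0,1) (formula → 1, table → 0); rule it out.
(iii) disagrees with H on (0,0) (formula → 1, table → 0); rule it out.
(iv) disagrees with H on (0,1) (formula → 1, table → 0); rule it out.
(v) disagrees with H on (0,0) (formula → 1, table → 0); rule it out.
(i) is the remaining candidate, and it agrees with H on all 4 inputs.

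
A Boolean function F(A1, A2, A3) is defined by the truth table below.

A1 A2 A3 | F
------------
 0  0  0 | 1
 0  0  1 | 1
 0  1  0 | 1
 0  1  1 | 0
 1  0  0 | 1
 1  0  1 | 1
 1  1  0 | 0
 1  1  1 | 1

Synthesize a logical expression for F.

F(A1, A2, A3) = ~(((~A1 & A2) & A3) | ((A1 & A2) & ~A3))

There are just 2 zero rows: (0,1,1), (1,1,0). Their minterms are ¬A1·A2·A3, A1·A2·¬A3; the OR of those covers precisely the 0-outputs, and negating it yields F.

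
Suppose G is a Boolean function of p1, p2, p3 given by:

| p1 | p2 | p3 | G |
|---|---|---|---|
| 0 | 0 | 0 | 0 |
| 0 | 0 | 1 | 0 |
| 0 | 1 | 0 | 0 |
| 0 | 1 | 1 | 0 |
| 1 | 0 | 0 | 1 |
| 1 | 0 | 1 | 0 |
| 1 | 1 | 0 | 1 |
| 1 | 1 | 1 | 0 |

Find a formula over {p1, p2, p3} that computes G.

G(p1, p2, p3) = ((p1 & ~p2) & ~p3) | ((p1 & p2) & ~p3)

The 1-rows are (1,0,0), (1,1,0). Each contributes one minterm — p1·¬p2·¬p3; p1·p2·¬p3 — and their disjunction is a sum-of-products form of G.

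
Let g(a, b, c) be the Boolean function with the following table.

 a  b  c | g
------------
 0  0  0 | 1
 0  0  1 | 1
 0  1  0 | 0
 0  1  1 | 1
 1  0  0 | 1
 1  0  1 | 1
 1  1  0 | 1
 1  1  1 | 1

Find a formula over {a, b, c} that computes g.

g(a, b, c) = ((a' · b) · c')'

g is 0 on exactly one input, (0,1,0), whose minterm is ¬a·b·¬c. So g is the negation of that single conjunction.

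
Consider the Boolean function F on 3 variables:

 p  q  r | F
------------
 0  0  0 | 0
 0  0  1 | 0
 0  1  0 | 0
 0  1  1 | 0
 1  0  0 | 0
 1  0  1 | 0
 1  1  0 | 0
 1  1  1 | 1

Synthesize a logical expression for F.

F(p, q, r) = (p · q) · r

The output is 1 only when every input is 1 — the AND of all inputs.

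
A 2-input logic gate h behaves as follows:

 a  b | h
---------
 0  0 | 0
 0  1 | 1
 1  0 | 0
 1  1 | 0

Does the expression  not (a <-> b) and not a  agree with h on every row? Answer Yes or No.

Evaluate not (a <-> b) and not a on each row and compare to h:
  a=0, b=0: formula gives 0, h = 0 ✓
  a=0, b=1: formula gives 1, h = 1 ✓
  a=1, b=0: formula gives 0, h = 0 ✓
  a=1, b=1: formula gives 0, h = 0 ✓
Every row agrees, so the formula is equivalent.

Yes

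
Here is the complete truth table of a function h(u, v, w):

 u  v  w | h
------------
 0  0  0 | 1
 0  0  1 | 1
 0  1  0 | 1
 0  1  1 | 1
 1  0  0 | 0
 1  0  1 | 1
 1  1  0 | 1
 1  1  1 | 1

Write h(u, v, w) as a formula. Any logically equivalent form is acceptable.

h(u, v, w) = ((u · v') · w')'

h is 0 on exactly one input, (1,0,0), whose minterm is u·¬v·¬w. So h is the negation of that single conjunction.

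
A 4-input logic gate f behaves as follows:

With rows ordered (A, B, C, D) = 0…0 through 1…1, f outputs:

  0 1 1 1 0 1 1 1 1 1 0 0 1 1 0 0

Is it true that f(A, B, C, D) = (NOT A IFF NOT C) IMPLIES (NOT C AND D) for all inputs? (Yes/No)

Check the formula against f row by row:
  A=0, B=0, C=0, D=0: formula gives 0, f = 0 ✓
  A=0, B=0, C=0, D=1: formula gives 1, f = 1 ✓
  A=0, B=0, C=1, D=0: formula gives 1, f = 1 ✓
  A=0, B=0, C=1, D=1: formula gives 1, f = 1 ✓
  … (the remaining 12 rows also agree.)
Every row agrees, so the formula is equivalent.

Yes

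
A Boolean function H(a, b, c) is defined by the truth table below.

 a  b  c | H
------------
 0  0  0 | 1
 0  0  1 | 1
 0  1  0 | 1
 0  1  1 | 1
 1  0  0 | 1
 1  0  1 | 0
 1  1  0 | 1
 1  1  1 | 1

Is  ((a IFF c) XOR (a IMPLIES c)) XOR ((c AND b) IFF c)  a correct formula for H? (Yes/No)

No

Evaluate ((a IFF c) XOR (a IMPLIES c)) XOR ((c AND b) IFF c) on each row and compare to H:
  a=0, b=0, c=0: formula gives 1, H = 1 ✓
  a=0, b=0, c=1: formula gives 1, H = 1 ✓
  a=0, b=1, c=0: formula gives 1, H = 1 ✓
  a=0, b=1, c=1: formula gives 0, but H = 1 ✗
Row (0,1,1) is a counterexample, so the formula is not equivalent to H.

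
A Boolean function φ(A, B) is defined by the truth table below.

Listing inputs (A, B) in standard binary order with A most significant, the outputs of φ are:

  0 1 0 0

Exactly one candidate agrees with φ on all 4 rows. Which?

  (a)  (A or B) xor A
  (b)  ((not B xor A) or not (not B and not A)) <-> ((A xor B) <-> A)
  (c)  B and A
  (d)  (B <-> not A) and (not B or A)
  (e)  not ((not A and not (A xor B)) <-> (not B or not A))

(b) fails at (0,0): the formula yields 1, φ is 0.
(c) fails at (0,1): the formula yields 0, φ is 1.
(d) fails at (0,1): the formula yields 0, φ is 1.
(e) fails at (1,0): the formula yields 1, φ is 0.
(a) is the remaining candidate, and it agrees with φ on all 4 inputs.

a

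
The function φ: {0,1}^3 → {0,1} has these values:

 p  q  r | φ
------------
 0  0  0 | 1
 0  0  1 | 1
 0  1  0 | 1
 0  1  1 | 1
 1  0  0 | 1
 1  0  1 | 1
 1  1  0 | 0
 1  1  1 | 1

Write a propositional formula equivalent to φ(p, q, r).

φ is 0 on exactly one input, (1,1,0), whose minterm is p·q·¬r. So φ is the negation of that single conjunction.

φ(p, q, r) = ~((p & q) & ~r)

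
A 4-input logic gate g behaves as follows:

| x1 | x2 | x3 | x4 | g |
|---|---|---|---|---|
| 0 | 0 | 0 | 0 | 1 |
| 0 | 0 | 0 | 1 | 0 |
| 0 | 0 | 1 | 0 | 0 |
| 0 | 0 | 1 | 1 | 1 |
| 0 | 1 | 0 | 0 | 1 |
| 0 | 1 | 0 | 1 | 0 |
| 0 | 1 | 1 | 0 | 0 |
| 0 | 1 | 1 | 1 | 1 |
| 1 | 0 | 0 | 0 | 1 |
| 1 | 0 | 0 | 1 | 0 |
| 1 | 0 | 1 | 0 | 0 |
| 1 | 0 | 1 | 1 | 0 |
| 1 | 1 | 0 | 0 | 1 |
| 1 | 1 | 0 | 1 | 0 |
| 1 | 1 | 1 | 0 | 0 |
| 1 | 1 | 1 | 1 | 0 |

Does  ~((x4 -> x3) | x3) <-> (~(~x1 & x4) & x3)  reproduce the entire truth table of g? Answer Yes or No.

Yes

Test each input against both g and the formula:
  x1=0, x2=0, x3=0, x4=0: formula gives 1, g = 1 ✓
  x1=0, x2=0, x3=0, x4=1: formula gives 0, g = 0 ✓
  x1=0, x2=0, x3=1, x4=0: formula gives 0, g = 0 ✓
  x1=0, x2=0, x3=1, x4=1: formula gives 1, g = 1 ✓
  …and likewise for the remaining 12 rows.
No disagreement on any input; they are logically equivalent.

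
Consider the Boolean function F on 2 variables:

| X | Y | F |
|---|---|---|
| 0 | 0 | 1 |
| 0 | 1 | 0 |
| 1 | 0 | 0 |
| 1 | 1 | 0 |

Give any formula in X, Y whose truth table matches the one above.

F(X, Y) = NOT (X OR Y)

The output is 1 only when every input is 0 — NOR of all inputs.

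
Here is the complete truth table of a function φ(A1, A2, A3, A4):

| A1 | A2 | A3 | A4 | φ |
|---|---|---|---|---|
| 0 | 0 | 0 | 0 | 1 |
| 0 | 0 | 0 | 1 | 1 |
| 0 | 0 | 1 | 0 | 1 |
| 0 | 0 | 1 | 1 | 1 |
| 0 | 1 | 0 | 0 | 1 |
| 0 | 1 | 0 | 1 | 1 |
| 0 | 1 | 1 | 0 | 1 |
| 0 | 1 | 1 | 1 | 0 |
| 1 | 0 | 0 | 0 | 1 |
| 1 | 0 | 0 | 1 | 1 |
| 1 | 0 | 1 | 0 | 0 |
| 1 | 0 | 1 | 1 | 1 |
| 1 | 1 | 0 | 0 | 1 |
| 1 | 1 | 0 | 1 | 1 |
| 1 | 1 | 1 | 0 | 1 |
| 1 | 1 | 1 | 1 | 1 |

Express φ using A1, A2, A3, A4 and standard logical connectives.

φ(A1, A2, A3, A4) = ((((A1' · A2) · A3) · A4) + (((A1 · A2') · A3) · A4'))'

φ is 0 on only 2 rows — (0,1,1,1), (1,0,1,0). Writing each as a minterm (¬A1·A2·A3·A4, A1·¬A2·A3·¬A4) and OR-ing them characterizes exactly where φ=0, so φ is the negation of that disjunction.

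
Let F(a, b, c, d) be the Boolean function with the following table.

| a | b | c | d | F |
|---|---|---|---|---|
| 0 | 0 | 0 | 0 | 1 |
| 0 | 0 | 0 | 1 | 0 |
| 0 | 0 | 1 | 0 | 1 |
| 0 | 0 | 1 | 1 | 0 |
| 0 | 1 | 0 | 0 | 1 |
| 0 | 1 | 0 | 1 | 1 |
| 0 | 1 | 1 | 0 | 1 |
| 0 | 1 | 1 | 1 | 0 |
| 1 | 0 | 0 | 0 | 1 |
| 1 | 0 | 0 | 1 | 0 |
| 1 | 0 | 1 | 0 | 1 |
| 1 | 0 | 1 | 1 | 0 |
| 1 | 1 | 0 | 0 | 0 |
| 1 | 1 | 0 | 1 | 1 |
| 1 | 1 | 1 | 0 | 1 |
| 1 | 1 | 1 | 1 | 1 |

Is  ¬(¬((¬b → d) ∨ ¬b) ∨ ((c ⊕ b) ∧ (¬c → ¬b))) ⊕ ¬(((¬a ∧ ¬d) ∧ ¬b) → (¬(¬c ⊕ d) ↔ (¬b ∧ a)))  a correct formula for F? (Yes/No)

Test each input against both F and the formula:
  a=0, b=0, c=0, d=0: formula gives 1, F = 1 ✓
  a=0, b=0, c=0, d=1: formula gives 1, but F = 0 ✗
A single disagreement suffices: at (0,0,0,1) they differ, so the formula does not compute F.

No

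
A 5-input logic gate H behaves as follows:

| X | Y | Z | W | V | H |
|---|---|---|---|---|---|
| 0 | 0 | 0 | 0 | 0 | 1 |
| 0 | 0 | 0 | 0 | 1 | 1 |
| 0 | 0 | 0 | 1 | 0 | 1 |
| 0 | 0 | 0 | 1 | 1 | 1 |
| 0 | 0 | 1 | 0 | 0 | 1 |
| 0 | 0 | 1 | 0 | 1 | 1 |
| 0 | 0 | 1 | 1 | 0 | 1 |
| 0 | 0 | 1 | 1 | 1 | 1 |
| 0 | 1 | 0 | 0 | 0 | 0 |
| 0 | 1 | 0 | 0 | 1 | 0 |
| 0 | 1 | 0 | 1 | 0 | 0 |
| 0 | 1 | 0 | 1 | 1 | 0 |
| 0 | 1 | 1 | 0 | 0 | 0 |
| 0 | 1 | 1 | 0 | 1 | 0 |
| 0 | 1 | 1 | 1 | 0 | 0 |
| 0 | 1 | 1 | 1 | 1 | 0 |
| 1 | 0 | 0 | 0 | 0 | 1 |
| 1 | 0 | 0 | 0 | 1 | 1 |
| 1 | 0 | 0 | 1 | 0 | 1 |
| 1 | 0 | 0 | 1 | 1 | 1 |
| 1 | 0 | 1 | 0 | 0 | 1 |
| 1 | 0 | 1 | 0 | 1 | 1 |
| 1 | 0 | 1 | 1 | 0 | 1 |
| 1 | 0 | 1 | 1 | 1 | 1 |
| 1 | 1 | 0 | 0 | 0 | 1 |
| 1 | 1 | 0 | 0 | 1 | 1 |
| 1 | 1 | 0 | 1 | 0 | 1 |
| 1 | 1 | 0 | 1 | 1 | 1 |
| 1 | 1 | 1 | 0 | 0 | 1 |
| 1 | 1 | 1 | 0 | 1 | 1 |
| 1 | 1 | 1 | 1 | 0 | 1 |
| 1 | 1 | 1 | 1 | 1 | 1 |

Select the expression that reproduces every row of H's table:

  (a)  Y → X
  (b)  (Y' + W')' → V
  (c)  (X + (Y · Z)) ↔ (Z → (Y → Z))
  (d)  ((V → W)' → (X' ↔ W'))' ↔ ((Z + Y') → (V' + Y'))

a

(b) fails at (0,1,0,0,0): the formula yields 1, H is 0.
(c) fails at (0,0,0,0,0): the formula yields 0, H is 1.
(d) fails at (0,0,0,0,0): the formula yields 0, H is 1.
(a) is the remaining candidate, and it agrees with H on all 32 inputs.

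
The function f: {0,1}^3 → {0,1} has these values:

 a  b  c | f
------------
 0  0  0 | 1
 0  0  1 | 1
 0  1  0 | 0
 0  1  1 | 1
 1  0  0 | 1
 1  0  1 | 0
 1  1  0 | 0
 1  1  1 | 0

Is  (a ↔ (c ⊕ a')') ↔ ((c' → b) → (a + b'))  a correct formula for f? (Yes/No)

No

Check the formula against f row by row:
  a=0, b=0, c=0: formula gives 1, f = 1 ✓
  a=0, b=0, c=1: formula gives 0, but f = 1 ✗
A single disagreement suffices: at (0,0,1) they differ, so the formula does not compute f.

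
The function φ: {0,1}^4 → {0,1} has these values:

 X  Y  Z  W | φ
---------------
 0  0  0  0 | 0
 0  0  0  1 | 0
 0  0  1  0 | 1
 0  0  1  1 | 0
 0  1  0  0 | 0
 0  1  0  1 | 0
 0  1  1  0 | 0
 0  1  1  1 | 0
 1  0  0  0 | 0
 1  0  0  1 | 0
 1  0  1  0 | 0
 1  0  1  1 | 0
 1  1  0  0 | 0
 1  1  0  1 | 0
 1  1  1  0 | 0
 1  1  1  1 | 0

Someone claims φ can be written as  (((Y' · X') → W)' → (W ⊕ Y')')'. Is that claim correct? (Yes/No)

No

Check the formula against φ row by row:
  X=0, Y=0, Z=0, W=0: formula gives 1, but φ = 0 ✗
Since they disagree at (0,0,0,0), the expression is not a correct formula for φ.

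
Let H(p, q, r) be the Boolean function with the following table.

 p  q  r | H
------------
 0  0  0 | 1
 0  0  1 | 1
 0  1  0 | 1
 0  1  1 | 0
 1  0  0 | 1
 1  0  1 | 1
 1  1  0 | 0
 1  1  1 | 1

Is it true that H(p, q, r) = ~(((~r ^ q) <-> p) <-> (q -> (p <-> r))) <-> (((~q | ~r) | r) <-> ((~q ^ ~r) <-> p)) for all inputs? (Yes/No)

Yes

Check the formula against H row by row:
  p=0, q=0, r=0: formula gives 1, H = 1 ✓
  p=0, q=0, r=1: formula gives 1, H = 1 ✓
  p=0, q=1, r=0: formula gives 1, H = 1 ✓
  p=0, q=1, r=1: formula gives 0, H = 0 ✓
  p=1, q=0, r=0: formula gives 1, H = 1 ✓
  … (the remaining 3 rows also agree.)
Every row agrees, so the formula is equivalent.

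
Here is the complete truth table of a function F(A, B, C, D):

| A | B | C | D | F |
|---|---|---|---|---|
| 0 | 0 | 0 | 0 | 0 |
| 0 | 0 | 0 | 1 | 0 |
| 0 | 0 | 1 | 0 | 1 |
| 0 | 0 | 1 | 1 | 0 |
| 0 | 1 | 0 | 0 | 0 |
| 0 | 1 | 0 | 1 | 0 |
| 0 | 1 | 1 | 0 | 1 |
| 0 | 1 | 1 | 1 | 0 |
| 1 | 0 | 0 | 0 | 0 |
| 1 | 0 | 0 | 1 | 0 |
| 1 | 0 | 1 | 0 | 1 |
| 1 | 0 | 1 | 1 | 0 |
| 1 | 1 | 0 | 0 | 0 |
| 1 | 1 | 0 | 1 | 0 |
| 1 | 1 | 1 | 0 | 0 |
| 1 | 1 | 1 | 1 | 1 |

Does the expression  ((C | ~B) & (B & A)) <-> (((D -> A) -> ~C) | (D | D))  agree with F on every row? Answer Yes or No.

Test each input against both F and the formula:
  A=0, B=0, C=0, D=0: formula gives 0, F = 0 ✓
  A=0, B=0, C=0, D=1: formula gives 0, F = 0 ✓
  A=0, B=0, C=1, D=0: formula gives 1, F = 1 ✓
  A=0, B=0, C=1, D=1: formula gives 0, F = 0 ✓
  …and likewise for the remaining 12 rows.
No disagreement on any input; they are logically equivalent.

Yes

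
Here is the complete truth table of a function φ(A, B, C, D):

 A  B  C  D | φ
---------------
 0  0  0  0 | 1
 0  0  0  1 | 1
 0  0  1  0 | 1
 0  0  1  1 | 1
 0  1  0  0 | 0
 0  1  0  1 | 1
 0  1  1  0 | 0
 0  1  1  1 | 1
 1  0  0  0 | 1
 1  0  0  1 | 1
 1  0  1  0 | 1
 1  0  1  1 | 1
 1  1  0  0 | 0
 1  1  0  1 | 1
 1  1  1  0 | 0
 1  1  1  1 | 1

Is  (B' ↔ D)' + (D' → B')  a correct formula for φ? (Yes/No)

Yes

Evaluate (B' ↔ D)' + (D' → B') on each row and compare to φ:
  A=0, B=0, C=0, D=0: formula gives 1, φ = 1 ✓
  A=0, B=0, C=0, D=1: formula gives 1, φ = 1 ✓
  A=0, B=0, C=1, D=0: formula gives 1, φ = 1 ✓
  A=0, B=0, C=1, D=1: formula gives 1, φ = 1 ✓
  …and likewise for the remaining 12 rows.
Every row agrees, so the formula is equivalent.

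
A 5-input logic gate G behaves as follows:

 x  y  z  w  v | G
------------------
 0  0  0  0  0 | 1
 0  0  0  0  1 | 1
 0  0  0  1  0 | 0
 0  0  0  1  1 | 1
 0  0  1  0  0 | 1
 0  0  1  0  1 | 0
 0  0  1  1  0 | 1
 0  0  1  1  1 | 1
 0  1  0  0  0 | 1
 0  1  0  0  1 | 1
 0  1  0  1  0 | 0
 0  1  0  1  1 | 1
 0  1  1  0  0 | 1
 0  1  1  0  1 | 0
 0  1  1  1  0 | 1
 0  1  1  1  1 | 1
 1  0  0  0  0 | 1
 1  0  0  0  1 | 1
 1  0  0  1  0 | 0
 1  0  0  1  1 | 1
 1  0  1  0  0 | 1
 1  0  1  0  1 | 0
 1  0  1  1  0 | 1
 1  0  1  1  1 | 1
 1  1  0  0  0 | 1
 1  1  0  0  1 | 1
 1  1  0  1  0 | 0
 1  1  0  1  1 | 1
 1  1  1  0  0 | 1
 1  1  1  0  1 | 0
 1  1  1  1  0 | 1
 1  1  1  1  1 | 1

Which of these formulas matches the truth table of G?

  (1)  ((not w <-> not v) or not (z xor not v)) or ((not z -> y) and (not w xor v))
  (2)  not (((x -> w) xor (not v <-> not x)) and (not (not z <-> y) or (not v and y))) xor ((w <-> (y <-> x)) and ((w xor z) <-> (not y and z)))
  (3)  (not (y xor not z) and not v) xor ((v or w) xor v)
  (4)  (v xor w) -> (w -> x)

(2) disagrees with G on (0,0,0,0,1) (formula → 0, table → 1); rule it out.
(3) disagrees with G on (0,0,0,0,0) (formula → 0, table → 1); rule it out.
(4) disagrees with G on (0,0,1,0,1) (formula → 1, table → 0); rule it out.
Only (1) survives; checking it on all 32 rows confirms it matches G.

1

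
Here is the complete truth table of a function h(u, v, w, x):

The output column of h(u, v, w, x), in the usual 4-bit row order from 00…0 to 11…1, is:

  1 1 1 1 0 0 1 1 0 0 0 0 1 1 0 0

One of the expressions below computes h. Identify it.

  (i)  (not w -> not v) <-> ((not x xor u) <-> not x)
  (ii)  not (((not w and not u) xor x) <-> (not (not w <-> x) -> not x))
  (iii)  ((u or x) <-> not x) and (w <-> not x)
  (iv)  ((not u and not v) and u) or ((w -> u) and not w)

(ii) disagrees with h on (0,0,0,0) (formula → 0, table → 1); rule it out.
(iii) disagrees with h on (0,0,0,0) (formula → 0, table → 1); rule it out.
(iv) disagrees with h on (0,0,1,0) (formula → 0, table → 1); rule it out.
(i) is the remaining candidate, and it agrees with h on all 16 inputs.

i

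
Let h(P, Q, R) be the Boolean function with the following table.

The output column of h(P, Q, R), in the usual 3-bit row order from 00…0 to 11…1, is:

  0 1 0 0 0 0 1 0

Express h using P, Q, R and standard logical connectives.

h=1 on 2 inputs: (0,0,1), (1,1,0). Reading each as a conjunction of literals (¬P·¬Q·R, P·Q·¬R) and taking the OR gives the canonical DNF.

h(P, Q, R) = ((¬P ∧ ¬Q) ∧ R) ∨ ((P ∧ Q) ∧ ¬R)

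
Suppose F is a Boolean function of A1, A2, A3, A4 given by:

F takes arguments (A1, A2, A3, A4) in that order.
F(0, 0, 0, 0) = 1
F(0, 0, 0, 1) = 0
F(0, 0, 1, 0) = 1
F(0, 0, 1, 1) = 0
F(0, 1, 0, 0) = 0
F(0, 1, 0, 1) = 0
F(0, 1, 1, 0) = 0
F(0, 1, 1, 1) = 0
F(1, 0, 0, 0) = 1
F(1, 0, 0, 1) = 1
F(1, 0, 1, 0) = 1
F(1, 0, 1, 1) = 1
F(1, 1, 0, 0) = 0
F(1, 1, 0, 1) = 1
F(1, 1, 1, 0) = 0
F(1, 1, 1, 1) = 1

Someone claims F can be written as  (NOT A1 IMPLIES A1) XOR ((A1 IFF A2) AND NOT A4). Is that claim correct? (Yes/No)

Yes

Evaluate (NOT A1 IMPLIES A1) XOR ((A1 IFF A2) AND NOT A4) on each row and compare to F:
  A1=0, A2=0, A3=0, A4=0: formula gives 1, F = 1 ✓
  A1=0, A2=0, A3=0, A4=1: formula gives 0, F = 0 ✓
  A1=0, A2=0, A3=1, A4=0: formula gives 1, F = 1 ✓
  A1=0, A2=0, A3=1, A4=1: formula gives 0, F = 0 ✓
  …and likewise for the remaining 12 rows.
All 16 rows match — the expression computes F exactly.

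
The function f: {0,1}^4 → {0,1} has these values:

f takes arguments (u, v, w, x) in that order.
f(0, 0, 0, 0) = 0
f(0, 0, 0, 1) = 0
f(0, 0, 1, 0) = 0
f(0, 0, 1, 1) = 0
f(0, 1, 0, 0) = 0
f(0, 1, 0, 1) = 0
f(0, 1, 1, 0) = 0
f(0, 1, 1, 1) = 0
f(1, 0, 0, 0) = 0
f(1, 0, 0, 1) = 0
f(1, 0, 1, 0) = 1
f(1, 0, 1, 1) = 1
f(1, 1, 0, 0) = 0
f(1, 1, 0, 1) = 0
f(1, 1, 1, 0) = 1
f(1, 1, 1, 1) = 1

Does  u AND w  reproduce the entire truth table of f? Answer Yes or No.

Yes

Evaluate u AND w on each row and compare to f:
  u=0, v=0, w=0, x=0: formula gives 0, f = 0 ✓
  u=0, v=0, w=0, x=1: formula gives 0, f = 0 ✓
  u=0, v=0, w=1, x=0: formula gives 0, f = 0 ✓
  u=0, v=0, w=1, x=1: formula gives 0, f = 0 ✓
  … (the remaining 12 rows also agree.)
All 16 rows match — the expression computes f exactly.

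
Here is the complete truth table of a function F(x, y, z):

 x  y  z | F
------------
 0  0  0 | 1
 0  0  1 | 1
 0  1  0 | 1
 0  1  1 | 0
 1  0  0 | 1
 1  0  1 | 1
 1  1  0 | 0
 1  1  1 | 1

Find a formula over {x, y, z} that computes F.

The 0-rows are (0,1,1), (1,1,0). Take each as a conjunction (¬x·y·z, x·y·¬z), form their disjunction, and complement — that gives a formula that is 1 everywhere F is.

F(x, y, z) = (((x' · y) · z) + ((x · y) · z'))'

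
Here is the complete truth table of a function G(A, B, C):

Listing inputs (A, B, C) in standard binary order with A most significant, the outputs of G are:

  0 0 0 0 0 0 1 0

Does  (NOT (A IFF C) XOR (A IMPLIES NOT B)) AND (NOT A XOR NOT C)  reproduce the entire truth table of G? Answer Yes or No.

Yes

Evaluate (NOT (A IFF C) XOR (A IMPLIES NOT B)) AND (NOT A XOR NOT C) on each row and compare to G:
  A=0, B=0, C=0: formula gives 0, G = 0 ✓
  A=0, B=0, C=1: formula gives 0, G = 0 ✓
  A=0, B=1, C=0: formula gives 0, G = 0 ✓
  A=0, B=1, C=1: formula gives 0, G = 0 ✓
  A=1, B=0, C=0: formula gives 0, G = 0 ✓
  …and likewise for the remaining 3 rows.
All 8 rows match — the expression computes G exactly.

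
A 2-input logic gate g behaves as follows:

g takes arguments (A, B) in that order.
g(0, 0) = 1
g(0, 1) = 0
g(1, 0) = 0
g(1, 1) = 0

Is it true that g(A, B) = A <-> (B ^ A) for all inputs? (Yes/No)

No

Evaluate A <-> (B ^ A) on each row and compare to g:
  A=0, B=0: formula gives 1, g = 1 ✓
  A=0, B=1: formula gives 0, g = 0 ✓
  A=1, B=0: formula gives 1, but g = 0 ✗
Row (1,0) is a counterexample, so the formula is not equivalent to g.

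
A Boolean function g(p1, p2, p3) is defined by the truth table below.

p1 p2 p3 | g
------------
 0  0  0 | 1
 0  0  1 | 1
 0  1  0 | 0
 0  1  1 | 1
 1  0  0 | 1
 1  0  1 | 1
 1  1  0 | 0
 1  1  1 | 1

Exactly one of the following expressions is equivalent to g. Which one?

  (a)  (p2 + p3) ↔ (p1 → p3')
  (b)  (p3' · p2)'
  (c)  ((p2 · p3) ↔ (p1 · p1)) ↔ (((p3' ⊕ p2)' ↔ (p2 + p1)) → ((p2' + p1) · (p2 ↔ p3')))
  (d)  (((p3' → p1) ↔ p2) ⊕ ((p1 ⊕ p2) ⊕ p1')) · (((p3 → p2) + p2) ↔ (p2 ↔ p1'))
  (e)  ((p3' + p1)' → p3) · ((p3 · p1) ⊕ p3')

b

(a) disagrees with g on (0,0,0) (formula → 0, table → 1); rule it out.
(c) disagrees with g on (0,0,0) (formula → 0, table → 1); rule it out.
(d) disagrees with g on (0,0,0) (formula → 0, table → 1); rule it out.
(e) disagrees with g on (0,0,1) (formula → 0, table → 1); rule it out.
That leaves (b). Evaluating it on every row reproduces the table of g exactly.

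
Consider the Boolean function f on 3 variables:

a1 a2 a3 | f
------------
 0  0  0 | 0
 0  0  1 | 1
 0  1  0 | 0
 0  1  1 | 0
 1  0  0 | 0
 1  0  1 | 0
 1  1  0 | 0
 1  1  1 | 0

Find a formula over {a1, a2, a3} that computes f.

f is 1 on exactly one input, (0,0,1), whose minterm is ¬a1·¬a2·a3. So f is just that conjunction.

f(a1, a2, a3) = (a1' · a2') · a3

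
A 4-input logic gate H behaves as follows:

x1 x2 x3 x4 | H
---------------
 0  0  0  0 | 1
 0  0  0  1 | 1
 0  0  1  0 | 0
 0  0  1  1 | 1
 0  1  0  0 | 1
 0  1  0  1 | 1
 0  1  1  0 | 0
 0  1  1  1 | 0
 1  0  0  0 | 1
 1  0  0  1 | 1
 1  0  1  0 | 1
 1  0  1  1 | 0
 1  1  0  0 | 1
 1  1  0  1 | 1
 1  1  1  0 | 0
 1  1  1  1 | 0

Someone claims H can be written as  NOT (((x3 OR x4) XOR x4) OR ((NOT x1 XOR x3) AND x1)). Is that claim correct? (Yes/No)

No

Check the formula against H row by row:
  x1=0, x2=0, x3=0, x4=0: formula gives 1, H = 1 ✓
  x1=0, x2=0, x3=0, x4=1: formula gives 1, H = 1 ✓
  x1=0, x2=0, x3=1, x4=0: formula gives 0, H = 0 ✓
  x1=0, x2=0, x3=1, x4=1: formula gives 1, H = 1 ✓
  …
  x1=0, x2=1, x3=1, x4=1: formula gives 1, but H = 0 ✗
Row (0,1,1,1) is a counterexample, so the formula is not equivalent to H.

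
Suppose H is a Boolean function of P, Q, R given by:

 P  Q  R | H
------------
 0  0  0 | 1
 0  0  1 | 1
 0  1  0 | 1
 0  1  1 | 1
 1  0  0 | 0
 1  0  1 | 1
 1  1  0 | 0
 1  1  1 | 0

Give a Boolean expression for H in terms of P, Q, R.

H(P, Q, R) = not ((((P and not Q) and not R) or ((P and Q) and not R)) or ((P and Q) and R))

H is 0 on only 3 rows — (1,0,0), (1,1,0), (1,1,1). Writing each as a minterm (P·¬Q·¬R, P·Q·¬R, P·Q·R) and OR-ing them characterizes exactly where H=0, so H is the negation of that disjunction.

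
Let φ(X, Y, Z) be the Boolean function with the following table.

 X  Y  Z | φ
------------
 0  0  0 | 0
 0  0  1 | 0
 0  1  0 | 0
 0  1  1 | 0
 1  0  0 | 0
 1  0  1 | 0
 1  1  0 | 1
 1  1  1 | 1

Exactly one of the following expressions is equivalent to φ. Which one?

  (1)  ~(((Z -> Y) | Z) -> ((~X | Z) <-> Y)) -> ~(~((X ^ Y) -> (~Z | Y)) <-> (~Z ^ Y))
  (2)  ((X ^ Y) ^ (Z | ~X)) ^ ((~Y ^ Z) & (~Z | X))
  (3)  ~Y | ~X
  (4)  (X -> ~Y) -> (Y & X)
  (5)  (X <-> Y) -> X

4

(1): at (0,0,0) it gives 1, but φ = 0 — eliminated.
(2): at (0,0,1) it gives 1, but φ = 0 — eliminated.
(3): at (0,0,0) it gives 1, but φ = 0 — eliminated.
(5): at (0,1,0) it gives 1, but φ = 0 — eliminated.
(4) is the remaining candidate, and it agrees with φ on all 8 inputs.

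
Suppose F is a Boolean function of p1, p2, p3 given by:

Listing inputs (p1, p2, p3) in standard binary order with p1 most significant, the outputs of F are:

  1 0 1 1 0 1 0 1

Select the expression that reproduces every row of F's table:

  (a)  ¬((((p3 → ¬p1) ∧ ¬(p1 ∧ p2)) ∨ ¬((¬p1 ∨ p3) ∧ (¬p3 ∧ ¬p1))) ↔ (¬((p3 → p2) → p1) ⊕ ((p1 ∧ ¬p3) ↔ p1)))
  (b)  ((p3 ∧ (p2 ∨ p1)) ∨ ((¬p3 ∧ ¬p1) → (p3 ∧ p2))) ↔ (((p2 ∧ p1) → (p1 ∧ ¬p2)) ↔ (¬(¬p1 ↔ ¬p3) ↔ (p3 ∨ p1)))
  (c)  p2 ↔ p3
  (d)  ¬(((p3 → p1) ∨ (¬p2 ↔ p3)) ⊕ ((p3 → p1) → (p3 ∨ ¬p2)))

(b) fails at (0,0,0): the formula yields 0, F is 1.
(c) fails at (0,1,0): the formula yields 0, F is 1.
(d) fails at (0,0,1): the formula yields 1, F is 0.
Only (a) survives; checking it on all 8 rows confirms it matches F.

a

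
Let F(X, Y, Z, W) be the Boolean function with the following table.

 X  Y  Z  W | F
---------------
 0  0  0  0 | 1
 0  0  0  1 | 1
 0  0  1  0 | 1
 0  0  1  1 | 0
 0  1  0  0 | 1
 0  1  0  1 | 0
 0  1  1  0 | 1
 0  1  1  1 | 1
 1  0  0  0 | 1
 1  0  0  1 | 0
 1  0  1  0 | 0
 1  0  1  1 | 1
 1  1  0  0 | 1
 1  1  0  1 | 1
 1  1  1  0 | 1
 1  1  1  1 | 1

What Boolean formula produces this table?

There are just 4 zero rows: (0,0,1,1), (0,1,0,1), (1,0,0,1), (1,0,1,0). Their minterms are ¬X·¬Y·Z·W, ¬X·Y·¬Z·W, X·¬Y·¬Z·W, X·¬Y·Z·¬W; the OR of those covers precisely the 0-outputs, and negating it yields F.

F(X, Y, Z, W) = ~((((((~X & ~Y) & Z) & W) | (((~X & Y) & ~Z) & W)) | (((X & ~Y) & ~Z) & W)) | (((X & ~Y) & Z) & ~W))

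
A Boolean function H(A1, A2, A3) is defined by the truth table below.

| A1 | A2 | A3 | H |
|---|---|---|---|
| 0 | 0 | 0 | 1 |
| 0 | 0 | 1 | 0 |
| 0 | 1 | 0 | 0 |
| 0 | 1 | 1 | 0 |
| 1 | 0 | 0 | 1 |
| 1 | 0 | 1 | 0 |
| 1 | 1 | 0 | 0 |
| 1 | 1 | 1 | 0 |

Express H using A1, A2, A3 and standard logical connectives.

H(A1, A2, A3) = ((A1' · A2') · A3') + ((A1 · A2') · A3')

The 1-rows are (0,0,0), (1,0,0). Each contributes one minterm — ¬A1·¬A2·¬A3; A1·¬A2·¬A3 — and their disjunction is a sum-of-products form of H.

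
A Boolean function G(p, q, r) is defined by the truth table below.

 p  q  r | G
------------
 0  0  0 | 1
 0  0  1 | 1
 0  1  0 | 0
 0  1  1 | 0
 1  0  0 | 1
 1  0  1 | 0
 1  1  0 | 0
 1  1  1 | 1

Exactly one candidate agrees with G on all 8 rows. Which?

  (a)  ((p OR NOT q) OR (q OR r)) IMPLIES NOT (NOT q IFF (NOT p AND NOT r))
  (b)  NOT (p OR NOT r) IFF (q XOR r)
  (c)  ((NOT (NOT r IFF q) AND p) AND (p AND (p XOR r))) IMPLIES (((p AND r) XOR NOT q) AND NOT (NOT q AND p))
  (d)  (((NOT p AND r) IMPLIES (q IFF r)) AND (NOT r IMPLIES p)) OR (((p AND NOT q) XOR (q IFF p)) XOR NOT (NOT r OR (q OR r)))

b

(a): at (0,0,0) it gives 0, but G = 1 — eliminated.
(c): at (0,1,0) it gives 1, but G = 0 — eliminated.
(d): at (0,1,1) it gives 1, but G = 0 — eliminated.
(b) is the remaining candidate, and it agrees with G on all 8 inputs.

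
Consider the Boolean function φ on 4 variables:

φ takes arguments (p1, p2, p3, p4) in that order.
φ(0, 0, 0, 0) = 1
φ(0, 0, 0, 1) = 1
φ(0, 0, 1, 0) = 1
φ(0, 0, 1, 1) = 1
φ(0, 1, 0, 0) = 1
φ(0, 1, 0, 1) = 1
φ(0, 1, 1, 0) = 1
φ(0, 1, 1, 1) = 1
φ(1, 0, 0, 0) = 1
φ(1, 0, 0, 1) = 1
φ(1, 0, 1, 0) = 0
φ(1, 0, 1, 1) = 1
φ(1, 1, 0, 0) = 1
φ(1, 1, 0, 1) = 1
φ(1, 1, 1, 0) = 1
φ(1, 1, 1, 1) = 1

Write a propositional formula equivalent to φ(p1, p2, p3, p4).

φ(p1, p2, p3, p4) = not (((p1 and not p2) and p3) and not p4)

φ is 0 on exactly one input, (1,0,1,0), whose minterm is p1·¬p2·p3·¬p4. So φ is the negation of that single conjunction.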